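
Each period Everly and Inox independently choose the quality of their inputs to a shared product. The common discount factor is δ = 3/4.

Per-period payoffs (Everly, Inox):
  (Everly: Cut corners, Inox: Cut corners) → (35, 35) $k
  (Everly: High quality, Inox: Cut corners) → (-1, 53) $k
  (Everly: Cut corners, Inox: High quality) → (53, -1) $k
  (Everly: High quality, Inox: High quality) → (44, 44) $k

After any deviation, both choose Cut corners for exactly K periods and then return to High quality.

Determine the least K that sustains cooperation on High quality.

2

No profitable deviation requires (44−35)(δ+…+δ^K) ≥ 53−44, i.e. δ+…+δ^K ≥ 1 ≈ 1.0000.
With δ = 3/4, the partial sums are K=1: 0.7500, K=2: 1.3125.
K = 2 is the first length at which the sum reaches 1.0000.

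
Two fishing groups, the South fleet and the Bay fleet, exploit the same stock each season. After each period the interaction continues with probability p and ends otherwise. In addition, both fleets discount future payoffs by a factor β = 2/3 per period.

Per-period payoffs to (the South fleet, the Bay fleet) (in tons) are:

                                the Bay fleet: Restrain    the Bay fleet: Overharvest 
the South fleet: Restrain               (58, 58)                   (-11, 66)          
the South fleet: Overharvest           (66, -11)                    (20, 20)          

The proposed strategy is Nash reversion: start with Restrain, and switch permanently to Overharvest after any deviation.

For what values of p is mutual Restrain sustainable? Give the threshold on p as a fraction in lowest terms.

With continuation probability p and discount β, the effective per-period discount factor is βp.
Grim-trigger IC: βp ≥ (66−58)/(66−20) = 4/23.
So p ≥ (4/23)/(2/3) = 6/23.

6/23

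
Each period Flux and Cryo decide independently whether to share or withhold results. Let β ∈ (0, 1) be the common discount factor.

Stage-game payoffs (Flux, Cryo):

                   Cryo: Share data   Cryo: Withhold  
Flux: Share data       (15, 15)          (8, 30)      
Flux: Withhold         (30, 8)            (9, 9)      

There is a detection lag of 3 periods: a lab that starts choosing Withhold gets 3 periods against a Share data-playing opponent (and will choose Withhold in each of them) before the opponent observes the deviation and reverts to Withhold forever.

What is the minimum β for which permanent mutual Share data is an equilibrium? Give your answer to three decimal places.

Deviating for the 3 undetected periods gains 30−15 = 15 per period over cooperation, then loses 15−9 = 6 per period forever once punishment starts.
Gain: 15(1 + β + … + β^2); loss: 6·β^3/(1−β).
No profitable deviation ⇔ 15(1−β^3) ≤ 6·β^3, i.e. β^3 ≥ 15/(15+6) = 5/7.
Hence β ≥ (5/7)^(1/3) ≈ 0.894.

0.894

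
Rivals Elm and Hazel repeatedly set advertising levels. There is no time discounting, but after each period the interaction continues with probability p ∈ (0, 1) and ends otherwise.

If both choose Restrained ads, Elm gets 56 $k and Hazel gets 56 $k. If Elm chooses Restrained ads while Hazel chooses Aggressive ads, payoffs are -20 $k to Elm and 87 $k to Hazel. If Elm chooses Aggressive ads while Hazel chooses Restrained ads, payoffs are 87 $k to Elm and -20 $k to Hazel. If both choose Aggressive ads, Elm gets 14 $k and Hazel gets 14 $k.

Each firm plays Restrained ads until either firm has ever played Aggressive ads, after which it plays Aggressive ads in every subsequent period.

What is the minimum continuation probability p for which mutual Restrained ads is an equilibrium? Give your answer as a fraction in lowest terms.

Expected cooperation value is 56 + p·56 + p²·56 + … = 56/(1−p); deviation gives 87 + p·14/(1−p).
56 ≥ 87(1−p) + 14p ⇒ 73p ≥ 31 ⇒ p ≥ 31/73.

31/73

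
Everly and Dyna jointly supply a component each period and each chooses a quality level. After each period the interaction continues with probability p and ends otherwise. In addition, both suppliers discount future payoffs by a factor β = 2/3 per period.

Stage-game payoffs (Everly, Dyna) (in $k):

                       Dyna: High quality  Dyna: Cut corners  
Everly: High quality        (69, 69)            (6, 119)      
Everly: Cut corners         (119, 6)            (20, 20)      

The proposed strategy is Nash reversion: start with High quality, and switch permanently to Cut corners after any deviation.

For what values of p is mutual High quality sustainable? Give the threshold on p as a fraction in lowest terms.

25/33

Expected continuation weight on next period's payoff is β·p = 2/3·p, which plays the role of the discount factor.
Cooperation requires 2/3·p ≥ (119−69)/(119−20) = 50/99, hence p ≥ 25/33.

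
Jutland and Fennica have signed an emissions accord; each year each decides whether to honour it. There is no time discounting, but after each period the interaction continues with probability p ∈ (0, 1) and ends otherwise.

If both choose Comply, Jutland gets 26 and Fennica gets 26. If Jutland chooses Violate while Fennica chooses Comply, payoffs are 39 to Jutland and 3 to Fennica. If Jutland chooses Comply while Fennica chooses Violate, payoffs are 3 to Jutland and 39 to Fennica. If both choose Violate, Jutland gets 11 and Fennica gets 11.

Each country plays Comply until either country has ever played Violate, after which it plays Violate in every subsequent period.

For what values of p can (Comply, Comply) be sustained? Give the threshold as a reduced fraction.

Expected cooperation value is 26 + p·26 + p²·26 + … = 26/(1−p); deviation gives 39 + p·11/(1−p).
26 ≥ 39(1−p) + 11p ⇒ 28p ≥ 13 ⇒ p ≥ 13/28.

13/28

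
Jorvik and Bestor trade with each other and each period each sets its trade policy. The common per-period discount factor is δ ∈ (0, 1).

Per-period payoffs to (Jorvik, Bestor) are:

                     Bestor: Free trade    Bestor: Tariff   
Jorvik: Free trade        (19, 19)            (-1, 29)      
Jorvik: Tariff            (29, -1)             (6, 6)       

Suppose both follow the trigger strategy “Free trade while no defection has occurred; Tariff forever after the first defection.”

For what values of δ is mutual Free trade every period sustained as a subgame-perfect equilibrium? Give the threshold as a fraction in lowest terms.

Under grim trigger the critical discount factor is (T−C)/(T−P) with T = 29, C = 19, P = 6.
δ* = (29−19)/(29−6) = 10/23.

10/23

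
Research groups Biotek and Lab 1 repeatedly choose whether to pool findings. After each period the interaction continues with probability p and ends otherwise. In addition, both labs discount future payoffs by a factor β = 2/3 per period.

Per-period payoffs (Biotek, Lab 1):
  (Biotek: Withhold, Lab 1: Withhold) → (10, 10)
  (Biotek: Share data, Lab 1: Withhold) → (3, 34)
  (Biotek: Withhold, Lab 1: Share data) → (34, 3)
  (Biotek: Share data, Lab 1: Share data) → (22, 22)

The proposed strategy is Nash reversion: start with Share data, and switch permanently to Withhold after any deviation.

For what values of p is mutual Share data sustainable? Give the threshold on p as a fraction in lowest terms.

3/4

With continuation probability p and discount β, the effective per-period discount factor is βp.
Grim-trigger IC: βp ≥ (34−22)/(34−10) = 1/2.
So p ≥ (1/2)/(2/3) = 3/4.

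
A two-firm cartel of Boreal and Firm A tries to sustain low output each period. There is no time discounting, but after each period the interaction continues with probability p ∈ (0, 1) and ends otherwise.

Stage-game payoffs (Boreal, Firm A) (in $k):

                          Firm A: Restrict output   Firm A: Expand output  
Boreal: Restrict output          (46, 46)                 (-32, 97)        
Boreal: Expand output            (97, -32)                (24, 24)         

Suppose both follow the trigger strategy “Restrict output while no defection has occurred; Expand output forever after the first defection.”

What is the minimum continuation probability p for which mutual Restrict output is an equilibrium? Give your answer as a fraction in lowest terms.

With no time discounting, the continuation probability p plays the role of the discount factor.
Grim-trigger IC: 46/(1−p) ≥ 97 + 24p/(1−p) ⇒ p ≥ (97−46)/(97−24) = 51/73.

51/73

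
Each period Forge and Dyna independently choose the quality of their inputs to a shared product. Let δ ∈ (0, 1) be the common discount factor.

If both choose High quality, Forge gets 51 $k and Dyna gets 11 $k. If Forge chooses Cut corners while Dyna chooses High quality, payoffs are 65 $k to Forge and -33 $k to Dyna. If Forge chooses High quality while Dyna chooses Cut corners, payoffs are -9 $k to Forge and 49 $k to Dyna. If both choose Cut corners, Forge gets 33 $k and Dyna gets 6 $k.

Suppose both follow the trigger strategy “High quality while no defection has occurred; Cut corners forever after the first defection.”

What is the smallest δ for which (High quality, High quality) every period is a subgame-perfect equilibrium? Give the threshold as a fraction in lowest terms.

For Forge: deviation gain 65−51 = 14, per-period punishment loss 51−33 = 18. IC gives δ ≥ 14/32 = 7/16.
For Dyna: gain 38, loss 5 per period, so δ ≥ 38/43.
The tighter constraint is Dyna's, so cooperation needs δ ≥ 38/43.

38/43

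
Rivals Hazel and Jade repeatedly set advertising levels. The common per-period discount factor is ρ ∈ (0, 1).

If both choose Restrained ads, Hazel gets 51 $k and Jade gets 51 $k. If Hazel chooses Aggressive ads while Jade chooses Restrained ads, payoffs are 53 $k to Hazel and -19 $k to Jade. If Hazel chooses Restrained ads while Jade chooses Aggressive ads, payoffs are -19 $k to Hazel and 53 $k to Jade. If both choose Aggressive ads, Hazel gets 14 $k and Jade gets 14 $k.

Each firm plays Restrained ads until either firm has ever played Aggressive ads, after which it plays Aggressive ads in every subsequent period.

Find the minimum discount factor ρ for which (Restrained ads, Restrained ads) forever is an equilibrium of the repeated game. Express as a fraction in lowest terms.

2/39

51/(1−ρ) ≥ 53 + 14ρ/(1−ρ)
51 ≥ 53 − 39ρ
ρ ≥ 2/39.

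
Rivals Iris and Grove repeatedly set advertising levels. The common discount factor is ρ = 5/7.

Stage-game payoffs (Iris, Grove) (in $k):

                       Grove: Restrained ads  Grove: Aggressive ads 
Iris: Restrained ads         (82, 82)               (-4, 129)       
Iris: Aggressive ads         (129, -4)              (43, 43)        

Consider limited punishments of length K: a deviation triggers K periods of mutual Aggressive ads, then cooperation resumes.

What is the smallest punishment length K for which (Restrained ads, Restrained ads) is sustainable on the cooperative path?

2

No profitable deviation requires (82−43)(ρ+…+ρ^K) ≥ 129−82, i.e. ρ+…+ρ^K ≥ 47/39 ≈ 1.2051.
With ρ = 5/7, the partial sums are K=1: 0.7143, K=2: 1.2245.
K = 2 is the first length at which the sum reaches 1.2051.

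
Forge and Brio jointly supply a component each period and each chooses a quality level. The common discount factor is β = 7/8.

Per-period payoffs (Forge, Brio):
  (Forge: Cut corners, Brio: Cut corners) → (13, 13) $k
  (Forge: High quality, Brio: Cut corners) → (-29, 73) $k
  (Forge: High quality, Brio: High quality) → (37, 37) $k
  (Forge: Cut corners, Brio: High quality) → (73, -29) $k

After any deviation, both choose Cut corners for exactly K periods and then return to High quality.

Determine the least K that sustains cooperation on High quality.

No profitable deviation requires (37−13)(β+…+β^K) ≥ 73−37, i.e. β+…+β^K ≥ 3/2 ≈ 1.5000.
With β = 7/8, the partial sums are K=1: 0.8750, K=2: 1.6406.
K = 2 is the first length at which the sum reaches 1.5000.

2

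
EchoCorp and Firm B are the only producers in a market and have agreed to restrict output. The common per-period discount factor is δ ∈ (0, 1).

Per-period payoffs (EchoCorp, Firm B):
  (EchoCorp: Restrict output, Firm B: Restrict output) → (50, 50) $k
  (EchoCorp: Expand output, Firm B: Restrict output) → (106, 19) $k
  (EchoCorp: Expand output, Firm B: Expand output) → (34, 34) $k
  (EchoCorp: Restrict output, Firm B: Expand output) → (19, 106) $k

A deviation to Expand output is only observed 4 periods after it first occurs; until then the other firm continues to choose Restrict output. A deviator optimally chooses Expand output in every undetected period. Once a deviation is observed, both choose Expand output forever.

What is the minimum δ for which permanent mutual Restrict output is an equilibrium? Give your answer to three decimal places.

0.939

Deviating for the 4 undetected periods gains 106−50 = 56 per period over cooperation, then loses 50−34 = 16 per period forever once punishment starts.
Gain: 56(1 + δ + … + δ^3); loss: 16·δ^4/(1−δ).
No profitable deviation ⇔ 56(1−δ^4) ≤ 16·δ^4, i.e. δ^4 ≥ 56/(56+16) = 7/9.
Hence δ ≥ (7/9)^(1/4) ≈ 0.939.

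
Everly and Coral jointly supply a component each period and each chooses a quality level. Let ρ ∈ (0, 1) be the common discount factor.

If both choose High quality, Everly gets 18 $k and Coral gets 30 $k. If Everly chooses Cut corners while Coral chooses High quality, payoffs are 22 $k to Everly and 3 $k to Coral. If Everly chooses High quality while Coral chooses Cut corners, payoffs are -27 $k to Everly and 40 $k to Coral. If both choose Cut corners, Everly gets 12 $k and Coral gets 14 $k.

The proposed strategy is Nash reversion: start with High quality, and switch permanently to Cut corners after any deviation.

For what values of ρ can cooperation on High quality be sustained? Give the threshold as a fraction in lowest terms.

Everly: cooperation gives 18 each period; deviation gives 22 once then 12 forever.
  18/(1−ρ) ≥ 22 + 12ρ/(1−ρ) ⇒ ρ ≥ 4/10 = 2/5.
Coral: cooperation gives 30 each period; deviation gives 40 once then 14 forever.
  ρ ≥ 10/26 = 5/13.
Both must hold, so the binding constraint is Everly's: ρ ≥ 2/5.

2/5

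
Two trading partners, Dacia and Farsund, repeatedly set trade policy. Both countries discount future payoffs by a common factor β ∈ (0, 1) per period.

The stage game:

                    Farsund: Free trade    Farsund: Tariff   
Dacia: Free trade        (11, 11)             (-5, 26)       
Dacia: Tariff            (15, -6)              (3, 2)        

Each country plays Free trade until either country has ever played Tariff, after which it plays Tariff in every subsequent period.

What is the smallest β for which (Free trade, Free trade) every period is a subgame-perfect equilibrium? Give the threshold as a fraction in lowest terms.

5/8

Dacia's threshold: (15−11)/(15−3) = 1/3.
Farsund's threshold: (26−11)/(26−2) = 5/8.
1/3 < 5/8, so Farsund binds and β* = 5/8.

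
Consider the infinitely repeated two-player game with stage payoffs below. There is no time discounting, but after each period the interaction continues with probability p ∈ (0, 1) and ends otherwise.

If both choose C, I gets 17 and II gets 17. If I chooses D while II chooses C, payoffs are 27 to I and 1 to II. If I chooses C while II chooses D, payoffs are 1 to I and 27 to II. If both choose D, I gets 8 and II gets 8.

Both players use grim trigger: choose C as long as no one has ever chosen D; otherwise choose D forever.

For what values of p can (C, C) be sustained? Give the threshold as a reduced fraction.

10/19

With no time discounting, the continuation probability p plays the role of the discount factor.
Grim-trigger IC: 17/(1−p) ≥ 27 + 8p/(1−p) ⇒ p ≥ (27−17)/(27−8) = 10/19.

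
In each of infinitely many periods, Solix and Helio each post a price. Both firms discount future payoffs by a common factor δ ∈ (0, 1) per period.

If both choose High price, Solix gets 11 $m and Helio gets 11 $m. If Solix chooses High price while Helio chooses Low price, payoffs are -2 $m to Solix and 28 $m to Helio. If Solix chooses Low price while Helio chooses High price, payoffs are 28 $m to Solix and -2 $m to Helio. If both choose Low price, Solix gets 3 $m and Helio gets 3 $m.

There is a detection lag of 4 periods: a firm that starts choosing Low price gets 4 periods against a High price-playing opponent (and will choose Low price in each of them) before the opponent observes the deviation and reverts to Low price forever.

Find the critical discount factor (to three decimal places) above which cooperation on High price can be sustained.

0.908

The best deviation is to choose Low price for all 4 undetected periods, earning 28 each, then 3 forever once detected.
Deviation value: 28(1−δ^4)/(1−δ) + 3δ^4/(1−δ); cooperation value: 11/(1−δ).
IC: 11 ≥ 28(1−δ^4) + 3δ^4 = 28 − 25δ^4.
So δ^4 ≥ 17/25, giving δ ≥ (17/25)^(1/4) ≈ 0.908.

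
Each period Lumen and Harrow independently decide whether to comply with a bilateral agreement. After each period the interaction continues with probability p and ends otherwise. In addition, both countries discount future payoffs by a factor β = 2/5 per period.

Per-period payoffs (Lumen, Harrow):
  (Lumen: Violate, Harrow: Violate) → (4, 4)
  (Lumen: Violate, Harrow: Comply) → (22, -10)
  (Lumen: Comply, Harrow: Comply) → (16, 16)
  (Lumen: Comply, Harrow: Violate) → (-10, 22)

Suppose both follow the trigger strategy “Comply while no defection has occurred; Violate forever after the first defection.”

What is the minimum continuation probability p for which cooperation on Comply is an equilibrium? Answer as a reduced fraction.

Expected continuation weight on next period's payoff is β·p = 2/5·p, which plays the role of the discount factor.
Cooperation requires 2/5·p ≥ (22−16)/(22−4) = 1/3, hence p ≥ 5/6.

5/6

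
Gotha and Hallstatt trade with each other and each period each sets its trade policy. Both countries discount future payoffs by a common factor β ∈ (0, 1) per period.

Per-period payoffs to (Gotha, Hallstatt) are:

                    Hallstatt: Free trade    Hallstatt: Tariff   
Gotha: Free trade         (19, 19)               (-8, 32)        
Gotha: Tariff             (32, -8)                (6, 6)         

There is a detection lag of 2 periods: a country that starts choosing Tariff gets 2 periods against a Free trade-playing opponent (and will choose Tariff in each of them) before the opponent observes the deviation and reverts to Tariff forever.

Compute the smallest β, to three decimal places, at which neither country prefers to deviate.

0.707

Deviating for the 2 undetected periods gains 32−19 = 13 per period over cooperation, then loses 19−6 = 13 per period forever once punishment starts.
Gain: 13(1 + β + … + β^1); loss: 13·β^2/(1−β).
No profitable deviation ⇔ 13(1−β^2) ≤ 13·β^2, i.e. β^2 ≥ 13/(13+13) = 1/2.
Hence β ≥ (1/2)^(1/2) ≈ 0.707.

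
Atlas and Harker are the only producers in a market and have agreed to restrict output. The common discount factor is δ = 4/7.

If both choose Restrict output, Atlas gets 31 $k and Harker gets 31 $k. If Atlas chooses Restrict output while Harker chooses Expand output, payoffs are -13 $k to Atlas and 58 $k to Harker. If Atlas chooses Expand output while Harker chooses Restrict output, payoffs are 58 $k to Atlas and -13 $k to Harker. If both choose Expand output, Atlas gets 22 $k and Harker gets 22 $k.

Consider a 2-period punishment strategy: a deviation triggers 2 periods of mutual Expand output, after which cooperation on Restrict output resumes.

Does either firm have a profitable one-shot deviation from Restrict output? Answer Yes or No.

Comparing payoff streams over the 3 periods until play realigns: cooperate → 31(1+δ+…+δ^2); deviate → 58 + 22(δ+…+δ^2).
Cooperation is sustained iff (31−22)(δ+…+δ^2) ≥ 58−31.
δ+…+δ^2 = 4/7·(1−(4/7)^2)/(1−4/7) = 0.8980, and (58−31)/(31−22) = 3.0000.
0.8980 < 3.0000, so cooperation is not sustainable.

Yes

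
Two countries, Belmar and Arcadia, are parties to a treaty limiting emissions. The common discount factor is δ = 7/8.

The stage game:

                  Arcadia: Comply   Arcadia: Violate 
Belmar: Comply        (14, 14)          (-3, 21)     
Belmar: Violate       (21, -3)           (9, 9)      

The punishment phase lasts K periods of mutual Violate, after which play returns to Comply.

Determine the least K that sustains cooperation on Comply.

2

Need Σ_{k=1}^{K} δ^k ≥ (21−14)/(14−9) = 1.4000 at δ = 7/8.
At K = 1 the sum is 0.8750 < 1.4000; at K = 2 it is 1.6406 ≥ 1.4000.
So the minimum punishment length is K = 2.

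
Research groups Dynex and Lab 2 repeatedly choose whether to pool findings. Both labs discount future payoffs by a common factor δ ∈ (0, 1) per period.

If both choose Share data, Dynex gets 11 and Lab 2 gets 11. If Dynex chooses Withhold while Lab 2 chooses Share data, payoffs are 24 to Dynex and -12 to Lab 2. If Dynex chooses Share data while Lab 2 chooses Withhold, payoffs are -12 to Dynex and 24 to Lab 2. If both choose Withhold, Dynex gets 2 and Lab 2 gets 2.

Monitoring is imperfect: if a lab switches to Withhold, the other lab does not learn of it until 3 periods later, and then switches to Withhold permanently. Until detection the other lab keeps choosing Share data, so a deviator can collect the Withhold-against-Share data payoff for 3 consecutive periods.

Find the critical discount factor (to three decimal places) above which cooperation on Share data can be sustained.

0.839

The best deviation is to choose Withhold for all 3 undetected periods, earning 24 each, then 2 forever once detected.
Deviation value: 24(1−δ^3)/(1−δ) + 2δ^3/(1−δ); cooperation value: 11/(1−δ).
IC: 11 ≥ 24(1−δ^3) + 2δ^3 = 24 − 22δ^3.
So δ^3 ≥ 13/22, giving δ ≥ (13/22)^(1/3) ≈ 0.839.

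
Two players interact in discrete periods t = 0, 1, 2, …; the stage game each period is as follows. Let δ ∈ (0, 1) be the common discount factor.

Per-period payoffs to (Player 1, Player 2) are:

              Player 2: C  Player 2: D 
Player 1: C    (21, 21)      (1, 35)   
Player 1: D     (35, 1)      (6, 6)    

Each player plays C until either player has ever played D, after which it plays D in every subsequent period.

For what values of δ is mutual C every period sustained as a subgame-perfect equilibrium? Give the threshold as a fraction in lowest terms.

14/29

Under grim trigger the critical discount factor is (T−C)/(T−P) with T = 35, C = 21, P = 6.
δ* = (35−21)/(35−6) = 14/29.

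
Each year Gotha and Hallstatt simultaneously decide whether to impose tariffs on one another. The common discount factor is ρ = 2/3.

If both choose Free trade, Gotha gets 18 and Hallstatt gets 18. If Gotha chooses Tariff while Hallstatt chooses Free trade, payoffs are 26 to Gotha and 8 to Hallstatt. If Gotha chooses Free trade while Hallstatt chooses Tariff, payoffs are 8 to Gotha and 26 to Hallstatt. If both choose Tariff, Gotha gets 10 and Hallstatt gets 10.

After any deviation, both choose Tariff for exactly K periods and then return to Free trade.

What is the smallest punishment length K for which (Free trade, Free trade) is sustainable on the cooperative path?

No profitable deviation requires (18−10)(ρ+…+ρ^K) ≥ 26−18, i.e. ρ+…+ρ^K ≥ 1 ≈ 1.0000.
With ρ = 2/3, the partial sums are K=1: 0.6667, K=2: 1.1111.
K = 2 is the first length at which the sum reaches 1.0000.

2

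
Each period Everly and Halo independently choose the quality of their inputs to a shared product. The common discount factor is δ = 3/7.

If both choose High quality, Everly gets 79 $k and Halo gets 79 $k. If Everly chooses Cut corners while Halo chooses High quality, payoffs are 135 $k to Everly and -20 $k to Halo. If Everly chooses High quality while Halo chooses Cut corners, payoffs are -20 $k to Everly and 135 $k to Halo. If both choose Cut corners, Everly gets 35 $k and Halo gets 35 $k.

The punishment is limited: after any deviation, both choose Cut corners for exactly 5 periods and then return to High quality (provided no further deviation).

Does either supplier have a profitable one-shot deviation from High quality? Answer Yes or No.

IC: δ+…+δ^5 ≥ (135−79)/(79−35) = 14/11.
At δ = 3/7: partial sum = 0.7392 < 1.2727. Cooperation not sustainable.

Yes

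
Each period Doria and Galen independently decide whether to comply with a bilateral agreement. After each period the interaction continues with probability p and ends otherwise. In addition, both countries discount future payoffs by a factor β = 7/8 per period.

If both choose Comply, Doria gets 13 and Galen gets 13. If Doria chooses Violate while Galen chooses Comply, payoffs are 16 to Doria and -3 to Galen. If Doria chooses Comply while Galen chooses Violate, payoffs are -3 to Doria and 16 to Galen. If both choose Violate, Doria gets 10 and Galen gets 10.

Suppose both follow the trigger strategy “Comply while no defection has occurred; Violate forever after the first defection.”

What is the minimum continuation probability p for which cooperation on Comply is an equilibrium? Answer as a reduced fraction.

Expected continuation weight on next period's payoff is β·p = 7/8·p, which plays the role of the discount factor.
Cooperation requires 7/8·p ≥ (16−13)/(16−10) = 1/2, hence p ≥ 4/7.

4/7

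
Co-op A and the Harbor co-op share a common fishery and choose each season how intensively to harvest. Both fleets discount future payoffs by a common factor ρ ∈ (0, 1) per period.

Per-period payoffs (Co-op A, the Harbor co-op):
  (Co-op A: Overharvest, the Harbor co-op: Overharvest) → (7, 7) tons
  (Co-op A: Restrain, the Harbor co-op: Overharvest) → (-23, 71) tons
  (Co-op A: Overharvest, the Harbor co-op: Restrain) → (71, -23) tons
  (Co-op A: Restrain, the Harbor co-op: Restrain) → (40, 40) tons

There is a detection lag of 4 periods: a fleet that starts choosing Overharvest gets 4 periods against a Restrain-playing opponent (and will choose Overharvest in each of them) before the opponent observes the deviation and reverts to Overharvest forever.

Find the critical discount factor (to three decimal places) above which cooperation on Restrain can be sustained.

Deviating for the 4 undetected periods gains 71−40 = 31 per period over cooperation, then loses 40−7 = 33 per period forever once punishment starts.
Gain: 31(1 + ρ + … + ρ^3); loss: 33·ρ^4/(1−ρ).
No profitable deviation ⇔ 31(1−ρ^4) ≤ 33·ρ^4, i.e. ρ^4 ≥ 31/(31+33) = 31/64.
Hence ρ ≥ (31/64)^(1/4) ≈ 0.834.

0.834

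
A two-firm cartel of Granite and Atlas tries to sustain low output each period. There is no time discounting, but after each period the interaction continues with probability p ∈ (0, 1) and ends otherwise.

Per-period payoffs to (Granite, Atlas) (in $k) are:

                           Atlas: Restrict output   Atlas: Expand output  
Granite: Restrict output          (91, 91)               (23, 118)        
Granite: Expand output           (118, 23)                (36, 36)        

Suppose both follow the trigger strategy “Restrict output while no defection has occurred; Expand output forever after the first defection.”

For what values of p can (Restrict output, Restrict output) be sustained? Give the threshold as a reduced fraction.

Expected cooperation value is 91 + p·91 + p²·91 + … = 91/(1−p); deviation gives 118 + p·36/(1−p).
91 ≥ 118(1−p) + 36p ⇒ 82p ≥ 27 ⇒ p ≥ 27/82.

27/82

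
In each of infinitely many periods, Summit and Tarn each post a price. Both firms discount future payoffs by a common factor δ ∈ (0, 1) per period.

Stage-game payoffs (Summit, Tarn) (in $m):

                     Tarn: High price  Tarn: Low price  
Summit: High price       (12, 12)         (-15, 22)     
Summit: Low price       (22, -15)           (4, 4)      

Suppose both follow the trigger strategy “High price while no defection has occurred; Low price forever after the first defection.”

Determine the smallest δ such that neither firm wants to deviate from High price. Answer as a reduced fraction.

Under grim trigger the critical discount factor is (T−C)/(T−P) with T = 22, C = 12, P = 4.
δ* = (22−12)/(22−4) = 10/18 = 5/9.

5/9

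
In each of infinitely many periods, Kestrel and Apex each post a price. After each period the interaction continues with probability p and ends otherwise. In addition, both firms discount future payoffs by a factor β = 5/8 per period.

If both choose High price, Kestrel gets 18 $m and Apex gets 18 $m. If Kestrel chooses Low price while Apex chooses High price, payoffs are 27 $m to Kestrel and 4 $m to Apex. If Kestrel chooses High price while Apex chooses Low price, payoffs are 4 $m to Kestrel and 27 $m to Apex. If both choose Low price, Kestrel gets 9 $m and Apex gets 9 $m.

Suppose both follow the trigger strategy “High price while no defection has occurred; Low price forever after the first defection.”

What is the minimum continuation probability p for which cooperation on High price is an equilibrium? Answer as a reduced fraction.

4/5

With continuation probability p and discount β, the effective per-period discount factor is βp.
Grim-trigger IC: βp ≥ (27−18)/(27−9) = 1/2.
So p ≥ (1/2)/(5/8) = 4/5.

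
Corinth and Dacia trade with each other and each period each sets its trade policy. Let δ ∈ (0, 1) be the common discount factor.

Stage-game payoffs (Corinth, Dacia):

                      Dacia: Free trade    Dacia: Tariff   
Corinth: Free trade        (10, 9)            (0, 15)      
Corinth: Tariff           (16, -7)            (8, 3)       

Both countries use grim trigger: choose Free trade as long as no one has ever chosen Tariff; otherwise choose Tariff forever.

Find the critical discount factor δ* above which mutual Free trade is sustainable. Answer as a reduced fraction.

3/4

Corinth: cooperation gives 10 each period; deviation gives 16 once then 8 forever.
  10/(1−δ) ≥ 16 + 8δ/(1−δ) ⇒ δ ≥ 6/8 = 3/4.
Dacia: cooperation gives 9 each period; deviation gives 15 once then 3 forever.
  δ ≥ 6/12 = 1/2.
Both must hold, so the binding constraint is Corinth's: δ ≥ 3/4.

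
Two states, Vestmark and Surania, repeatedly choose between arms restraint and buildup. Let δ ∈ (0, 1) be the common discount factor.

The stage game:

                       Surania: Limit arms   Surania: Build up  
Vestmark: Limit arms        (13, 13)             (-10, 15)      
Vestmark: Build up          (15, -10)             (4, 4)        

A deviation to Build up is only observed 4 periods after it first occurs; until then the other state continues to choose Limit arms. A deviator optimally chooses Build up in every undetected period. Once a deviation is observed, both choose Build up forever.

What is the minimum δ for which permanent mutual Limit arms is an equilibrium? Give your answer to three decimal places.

0.653

A deviator earns 15 for 4 periods, then 4 forever; cooperating earns 13 forever. Multiplying the IC by (1−δ):
13 ≥ 15(1−δ^4) + 4δ^4, so 11·δ^4 ≥ 2 and δ^4 ≥ 2/11.
δ ≥ (2/11)^(1/4) ≈ 0.653.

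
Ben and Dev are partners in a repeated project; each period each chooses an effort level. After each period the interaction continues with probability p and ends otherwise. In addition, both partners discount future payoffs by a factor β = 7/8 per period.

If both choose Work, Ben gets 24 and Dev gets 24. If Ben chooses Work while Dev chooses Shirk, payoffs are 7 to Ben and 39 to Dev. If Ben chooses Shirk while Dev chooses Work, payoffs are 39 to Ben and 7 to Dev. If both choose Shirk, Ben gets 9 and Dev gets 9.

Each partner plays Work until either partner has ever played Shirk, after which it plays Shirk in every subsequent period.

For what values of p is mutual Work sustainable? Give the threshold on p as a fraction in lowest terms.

4/7

Expected continuation weight on next period's payoff is β·p = 7/8·p, which plays the role of the discount factor.
Cooperation requires 7/8·p ≥ (39−24)/(39−9) = 1/2, hence p ≥ 4/7.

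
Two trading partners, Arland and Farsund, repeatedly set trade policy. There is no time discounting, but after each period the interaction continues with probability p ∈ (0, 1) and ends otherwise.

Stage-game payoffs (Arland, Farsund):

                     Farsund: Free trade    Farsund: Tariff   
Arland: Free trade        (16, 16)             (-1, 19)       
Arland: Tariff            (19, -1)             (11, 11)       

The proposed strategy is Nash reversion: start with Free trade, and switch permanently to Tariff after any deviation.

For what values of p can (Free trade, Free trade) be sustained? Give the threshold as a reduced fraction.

3/8

With no time discounting, the continuation probability p plays the role of the discount factor.
Grim-trigger IC: 16/(1−p) ≥ 19 + 11p/(1−p) ⇒ p ≥ (19−16)/(19−11) = 3/8.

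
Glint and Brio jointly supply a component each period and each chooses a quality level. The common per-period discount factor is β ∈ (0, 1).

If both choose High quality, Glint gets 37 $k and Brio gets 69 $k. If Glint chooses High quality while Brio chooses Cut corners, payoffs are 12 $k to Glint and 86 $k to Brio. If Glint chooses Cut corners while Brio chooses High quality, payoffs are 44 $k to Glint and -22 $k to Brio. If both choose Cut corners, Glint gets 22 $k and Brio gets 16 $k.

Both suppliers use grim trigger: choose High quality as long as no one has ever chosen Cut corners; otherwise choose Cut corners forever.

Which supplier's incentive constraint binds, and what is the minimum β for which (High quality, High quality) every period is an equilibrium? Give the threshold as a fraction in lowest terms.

Glint; β ≥ 7/22

Glint: cooperation gives 37 each period; deviation gives 44 once then 22 forever.
  37/(1−β) ≥ 44 + 22β/(1−β) ⇒ β ≥ 7/22.
Brio: cooperation gives 69 each period; deviation gives 86 once then 16 forever.
  β ≥ 17/70.
Both must hold, so the binding constraint is Glint's: β ≥ 7/22.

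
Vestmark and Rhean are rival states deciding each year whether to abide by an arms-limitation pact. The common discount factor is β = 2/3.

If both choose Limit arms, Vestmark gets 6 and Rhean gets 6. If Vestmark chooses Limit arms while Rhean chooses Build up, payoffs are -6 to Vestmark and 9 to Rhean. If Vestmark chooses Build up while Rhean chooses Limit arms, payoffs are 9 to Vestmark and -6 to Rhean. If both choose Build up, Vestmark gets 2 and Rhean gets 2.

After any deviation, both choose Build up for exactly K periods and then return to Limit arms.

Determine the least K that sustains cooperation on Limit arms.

No profitable deviation requires (6−2)(β+…+β^K) ≥ 9−6, i.e. β+…+β^K ≥ 3/4 ≈ 0.7500.
With β = 2/3, the partial sums are K=1: 0.6667, K=2: 1.1111.
K = 2 is the first length at which the sum reaches 0.7500.

2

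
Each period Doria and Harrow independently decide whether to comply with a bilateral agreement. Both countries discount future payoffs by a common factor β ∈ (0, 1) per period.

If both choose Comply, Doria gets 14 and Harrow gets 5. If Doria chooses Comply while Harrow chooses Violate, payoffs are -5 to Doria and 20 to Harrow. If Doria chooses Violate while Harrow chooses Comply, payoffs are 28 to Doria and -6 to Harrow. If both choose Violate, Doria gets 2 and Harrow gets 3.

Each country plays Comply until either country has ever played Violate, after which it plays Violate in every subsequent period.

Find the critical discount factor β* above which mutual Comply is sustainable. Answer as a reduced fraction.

15/17

Doria's threshold: (28−14)/(28−2) = 7/13.
Harrow's threshold: (20−5)/(20−3) = 15/17.
7/13 < 15/17, so Harrow binds and β* = 15/17.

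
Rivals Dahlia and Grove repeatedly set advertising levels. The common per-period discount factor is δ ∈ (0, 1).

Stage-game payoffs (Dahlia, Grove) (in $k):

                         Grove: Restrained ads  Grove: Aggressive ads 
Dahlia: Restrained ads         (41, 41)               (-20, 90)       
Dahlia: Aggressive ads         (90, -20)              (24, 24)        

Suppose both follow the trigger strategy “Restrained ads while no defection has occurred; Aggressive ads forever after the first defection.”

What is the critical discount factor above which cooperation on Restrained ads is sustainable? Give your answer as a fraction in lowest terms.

One-period gain from deviating is 90 − 41 = 49. The loss is 41 − 24 = 17 in every subsequent period, with present value 17·δ/(1−δ).
Deviation is unprofitable when 17·δ/(1−δ) ≥ 49, i.e. δ/(1−δ) ≥ 49/17.
Equivalently δ ≥ 49/(49+17) = 49/66.

49/66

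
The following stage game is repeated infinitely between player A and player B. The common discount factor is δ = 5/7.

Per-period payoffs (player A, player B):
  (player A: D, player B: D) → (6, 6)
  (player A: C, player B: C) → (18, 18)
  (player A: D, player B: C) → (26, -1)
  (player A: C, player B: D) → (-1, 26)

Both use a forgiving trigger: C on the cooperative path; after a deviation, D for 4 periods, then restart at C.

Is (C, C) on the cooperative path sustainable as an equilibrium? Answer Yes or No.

IC: δ+…+δ^4 ≥ (26−18)/(18−6) = 2/3.
At δ = 5/7: partial sum = 1.8492 ≥ 0.6667. Cooperation sustainable.

Yes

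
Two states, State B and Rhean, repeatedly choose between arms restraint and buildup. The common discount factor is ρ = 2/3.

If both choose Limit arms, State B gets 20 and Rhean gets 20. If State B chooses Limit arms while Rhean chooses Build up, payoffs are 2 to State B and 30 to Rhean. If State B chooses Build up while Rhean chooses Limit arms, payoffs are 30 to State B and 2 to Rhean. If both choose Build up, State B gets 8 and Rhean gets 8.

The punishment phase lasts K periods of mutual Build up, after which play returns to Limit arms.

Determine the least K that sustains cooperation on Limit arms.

2

Need Σ_{k=1}^{K} ρ^k ≥ (30−20)/(20−8) = 0.8333 at ρ = 2/3.
At K = 1 the sum is 0.6667 < 0.8333; at K = 2 it is 1.1111 ≥ 0.8333.
So the minimum punishment length is K = 2.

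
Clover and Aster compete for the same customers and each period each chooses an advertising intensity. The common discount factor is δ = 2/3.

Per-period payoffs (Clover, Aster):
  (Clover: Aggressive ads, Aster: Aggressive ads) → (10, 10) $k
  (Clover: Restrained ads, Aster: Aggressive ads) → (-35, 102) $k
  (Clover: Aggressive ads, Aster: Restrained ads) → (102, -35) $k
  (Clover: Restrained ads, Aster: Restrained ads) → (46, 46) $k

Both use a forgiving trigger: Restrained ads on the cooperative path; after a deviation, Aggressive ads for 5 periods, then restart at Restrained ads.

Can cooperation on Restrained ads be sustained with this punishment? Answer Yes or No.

IC: δ+…+δ^5 ≥ (102−46)/(46−10) = 14/9.
At δ = 2/3: partial sum = 1.7366 ≥ 1.5556. Cooperation sustainable.

Yes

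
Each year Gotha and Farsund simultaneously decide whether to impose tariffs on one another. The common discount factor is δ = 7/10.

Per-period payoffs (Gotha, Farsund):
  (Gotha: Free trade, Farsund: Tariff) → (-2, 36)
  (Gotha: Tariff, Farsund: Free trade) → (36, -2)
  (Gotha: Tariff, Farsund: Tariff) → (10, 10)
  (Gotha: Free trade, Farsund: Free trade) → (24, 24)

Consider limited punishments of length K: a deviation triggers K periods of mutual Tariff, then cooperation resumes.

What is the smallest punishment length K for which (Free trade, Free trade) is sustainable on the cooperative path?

Need Σ_{k=1}^{K} δ^k ≥ (36−24)/(24−10) = 0.8571 at δ = 7/10.
At K = 1 the sum is 0.7000 < 0.8571; at K = 2 it is 1.1900 ≥ 0.8571.
So the minimum punishment length is K = 2.

2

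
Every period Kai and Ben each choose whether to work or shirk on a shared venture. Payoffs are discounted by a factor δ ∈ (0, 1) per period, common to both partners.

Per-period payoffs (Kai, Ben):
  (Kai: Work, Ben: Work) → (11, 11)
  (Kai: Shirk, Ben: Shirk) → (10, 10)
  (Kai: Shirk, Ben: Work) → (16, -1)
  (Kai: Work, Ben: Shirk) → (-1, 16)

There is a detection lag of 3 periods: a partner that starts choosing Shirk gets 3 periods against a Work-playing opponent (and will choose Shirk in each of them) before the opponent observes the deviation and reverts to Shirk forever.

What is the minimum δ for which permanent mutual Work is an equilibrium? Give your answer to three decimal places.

The best deviation is to choose Shirk for all 3 undetected periods, earning 16 each, then 10 forever once detected.
Deviation value: 16(1−δ^3)/(1−δ) + 10δ^3/(1−δ); cooperation value: 11/(1−δ).
IC: 11 ≥ 16(1−δ^3) + 10δ^3 = 16 − 6δ^3.
So δ^3 ≥ 5/6, giving δ ≥ (5/6)^(1/3) ≈ 0.941.

0.941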